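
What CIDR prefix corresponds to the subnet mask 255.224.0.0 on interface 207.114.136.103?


Binary: 11111111.11100000.00000000.00000000
Count leading 1s
Prefix: /11


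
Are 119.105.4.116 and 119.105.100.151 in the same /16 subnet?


Mask: 255.255.0.0
119.105.4.116 AND mask = 119.105.0.0
119.105.100.151 AND mask = 119.105.0.0
Yes, same subnet (119.105.0.0)


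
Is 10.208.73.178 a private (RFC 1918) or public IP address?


RFC 1918 private ranges:
  10.0.0.0/8 (10.0.0.0 - 10.255.255.255)
  172.16.0.0/12 (172.16.0.0 - 172.31.255.255)
  192.168.0.0/16 (192.168.0.0 - 192.168.255.255)
Private (in 10.0.0.0/8)


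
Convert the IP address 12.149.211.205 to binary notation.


12 = 00001100
149 = 10010101
211 = 11010011
205 = 11001101
Binary: 00001100.10010101.11010011.11001101


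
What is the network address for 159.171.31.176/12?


IP:   10011111.10101011.00011111.10110000
Mask: 11111111.11110000.00000000.00000000
AND operation:
Net:  10011111.10100000.00000000.00000000
Network: 159.160.0.0/12


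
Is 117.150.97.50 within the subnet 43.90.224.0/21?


Subnet network: 43.90.224.0
Test IP AND mask: 117.150.96.0
No, 117.150.97.50 is not in 43.90.224.0/21


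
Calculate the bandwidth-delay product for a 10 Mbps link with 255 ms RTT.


BDP = bandwidth * RTT
= 10 Mbps * 255 ms
= 10 * 1e6 * 255 / 1000 bits
= 2550000 bits
= 318750 bytes
= 311.2793 KB
BDP = 2550000 bits (318750 bytes)


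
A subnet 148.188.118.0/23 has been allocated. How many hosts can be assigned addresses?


Host bits = 32 - 23 = 9
Total addresses = 2^9 = 512
Usable = total - 2 (network and broadcast)
Usable hosts: 510


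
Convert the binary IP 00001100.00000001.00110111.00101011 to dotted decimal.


00001100 = 12
00000001 = 1
00110111 = 55
00101011 = 43
IP: 12.1.55.43


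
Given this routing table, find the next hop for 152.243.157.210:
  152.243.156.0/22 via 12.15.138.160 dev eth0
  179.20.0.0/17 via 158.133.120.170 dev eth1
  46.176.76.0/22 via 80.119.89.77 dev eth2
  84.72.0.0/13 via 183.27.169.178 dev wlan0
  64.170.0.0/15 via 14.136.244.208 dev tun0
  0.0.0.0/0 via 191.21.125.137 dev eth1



Longest prefix match for 152.243.157.210:
  /22 152.243.156.0: MATCH
  /17 179.20.0.0: no
  /22 46.176.76.0: no
  /13 84.72.0.0: no
  /15 64.170.0.0: no
  /0 0.0.0.0: MATCH
Selected: next-hop 12.15.138.160 via eth0 (matched /22)


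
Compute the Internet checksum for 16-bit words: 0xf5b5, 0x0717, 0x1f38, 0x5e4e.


Sum all words (with carry folding):
+ 0xf5b5 = 0xf5b5
+ 0x0717 = 0xfccc
+ 0x1f38 = 0x1c05
+ 0x5e4e = 0x7a53
One's complement: ~0x7a53
Checksum = 0x85ac


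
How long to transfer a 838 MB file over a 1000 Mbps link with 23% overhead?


Effective throughput = 1000 * (1 - 23/100) = 770 Mbps
File size in Mb = 838 * 8 = 6704 Mb
Time = 6704 / 770
Time = 8.7065 seconds


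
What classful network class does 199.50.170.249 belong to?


First octet: 199
Binary: 11000111
110xxxxx -> Class C (192-223)
Class C, default mask 255.255.255.0 (/24)


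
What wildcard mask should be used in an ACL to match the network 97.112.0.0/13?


Subnet mask: 255.248.0.0
Wildcard = 255.255.255.255 - subnet mask
255 - 255 = 0
255 - 248 = 7
255 - 0 = 255
255 - 0 = 255
Wildcard: 0.7.255.255


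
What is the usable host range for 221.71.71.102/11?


Network: 221.64.0.0
Broadcast: 221.95.255.255
First usable = network + 1
Last usable = broadcast - 1
Range: 221.64.0.1 to 221.95.255.254


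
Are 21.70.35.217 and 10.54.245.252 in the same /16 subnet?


Mask: 255.255.0.0
21.70.35.217 AND mask = 21.70.0.0
10.54.245.252 AND mask = 10.54.0.0
No, different subnets (21.70.0.0 vs 10.54.0.0)


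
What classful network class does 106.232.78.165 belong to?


First octet: 106
Binary: 01101010
0xxxxxxx -> Class A (1-126)
Class A, default mask 255.0.0.0 (/8)


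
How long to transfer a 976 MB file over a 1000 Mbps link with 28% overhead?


Effective throughput = 1000 * (1 - 28/100) = 720 Mbps
File size in Mb = 976 * 8 = 7808 Mb
Time = 7808 / 720
Time = 10.8444 seconds


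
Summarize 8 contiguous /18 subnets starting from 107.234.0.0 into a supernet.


Original prefix: /18
Number of subnets: 8 = 2^3
New prefix = 18 - 3 = 15
Supernet: 107.234.0.0/15


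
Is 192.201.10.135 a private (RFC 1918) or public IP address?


RFC 1918 private ranges:
  10.0.0.0/8 (10.0.0.0 - 10.255.255.255)
  172.16.0.0/12 (172.16.0.0 - 172.31.255.255)
  192.168.0.0/16 (192.168.0.0 - 192.168.255.255)
Public (not in any RFC 1918 range)


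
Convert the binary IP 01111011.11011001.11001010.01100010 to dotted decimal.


01111011 = 123
11011001 = 217
11001010 = 202
01100010 = 98
IP: 123.217.202.98


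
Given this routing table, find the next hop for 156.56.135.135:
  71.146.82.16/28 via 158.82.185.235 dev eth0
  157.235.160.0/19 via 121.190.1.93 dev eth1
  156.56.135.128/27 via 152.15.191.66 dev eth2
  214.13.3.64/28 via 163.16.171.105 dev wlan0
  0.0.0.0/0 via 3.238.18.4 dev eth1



Longest prefix match for 156.56.135.135:
  /28 71.146.82.16: no
  /19 157.235.160.0: no
  /27 156.56.135.128: MATCH
  /28 214.13.3.64: no
  /0 0.0.0.0: MATCH
Selected: next-hop 152.15.191.66 via eth2 (matched /27)


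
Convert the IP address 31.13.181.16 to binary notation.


31 = 00011111
13 = 00001101
181 = 10110101
16 = 00010000
Binary: 00011111.00001101.10110101.00010000


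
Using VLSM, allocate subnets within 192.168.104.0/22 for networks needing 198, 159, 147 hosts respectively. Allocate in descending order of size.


198 hosts -> /24 (254 usable): 192.168.104.0/24
159 hosts -> /24 (254 usable): 192.168.105.0/24
147 hosts -> /24 (254 usable): 192.168.106.0/24
Allocation: 192.168.104.0/24 (198 hosts, 254 usable); 192.168.105.0/24 (159 hosts, 254 usable); 192.168.106.0/24 (147 hosts, 254 usable)


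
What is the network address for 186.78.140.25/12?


IP:   10111010.01001110.10001100.00011001
Mask: 11111111.11110000.00000000.00000000
AND operation:
Net:  10111010.01000000.00000000.00000000
Network: 186.64.0.0/12


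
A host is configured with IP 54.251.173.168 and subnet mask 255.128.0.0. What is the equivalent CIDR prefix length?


Binary: 11111111.10000000.00000000.00000000
Count leading 1s
Prefix: /9


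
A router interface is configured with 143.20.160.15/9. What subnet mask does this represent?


/9 means 9 network bits, 23 host bits
Binary: 11111111100000000000000000000000
Mask: 255.128.0.0


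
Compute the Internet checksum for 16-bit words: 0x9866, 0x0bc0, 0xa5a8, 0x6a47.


Sum all words (with carry folding):
+ 0x9866 = 0x9866
+ 0x0bc0 = 0xa426
+ 0xa5a8 = 0x49cf
+ 0x6a47 = 0xb416
One's complement: ~0xb416
Checksum = 0x4be9


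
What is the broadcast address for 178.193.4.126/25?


Network: 178.193.4.0/25
Host bits = 7
Set all host bits to 1:
Broadcast: 178.193.4.127


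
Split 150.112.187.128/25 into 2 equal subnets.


New prefix = 25 + 1 = 26
Each subnet has 64 addresses
  150.112.187.128/26
  150.112.187.192/26
Subnets: 150.112.187.128/26, 150.112.187.192/26


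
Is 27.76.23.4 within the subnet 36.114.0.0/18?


Subnet network: 36.114.0.0
Test IP AND mask: 27.76.0.0
No, 27.76.23.4 is not in 36.114.0.0/18


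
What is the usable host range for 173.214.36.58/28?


Network: 173.214.36.48
Broadcast: 173.214.36.63
First usable = network + 1
Last usable = broadcast - 1
Range: 173.214.36.49 to 173.214.36.62


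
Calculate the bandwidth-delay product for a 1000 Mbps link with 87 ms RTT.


BDP = bandwidth * RTT
= 1000 Mbps * 87 ms
= 1000 * 1e6 * 87 / 1000 bits
= 87000000 bits
= 10875000 bytes
= 10620.1172 KB
BDP = 87000000 bits (10875000 bytes)


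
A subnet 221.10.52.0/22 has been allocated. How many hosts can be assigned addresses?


Host bits = 32 - 22 = 10
Total addresses = 2^10 = 1024
Usable = total - 2 (network and broadcast)
Usable hosts: 1022


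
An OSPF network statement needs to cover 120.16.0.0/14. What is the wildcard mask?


Subnet mask: 255.252.0.0
Wildcard = 255.255.255.255 - subnet mask
255 - 255 = 0
255 - 252 = 3
255 - 0 = 255
255 - 0 = 255
Wildcard: 0.3.255.255


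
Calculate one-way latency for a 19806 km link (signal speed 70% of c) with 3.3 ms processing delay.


Speed = 0.7 * 3e5 km/s = 210000 km/s
Propagation delay = 19806 / 210000 = 0.0943 s = 94.3143 ms
Processing delay = 3.3 ms
Total one-way latency = 97.6143 ms


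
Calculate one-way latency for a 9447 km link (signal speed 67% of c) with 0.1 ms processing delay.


Speed = 0.67 * 3e5 km/s = 201000 km/s
Propagation delay = 9447 / 201000 = 0.047 s = 47 ms
Processing delay = 0.1 ms
Total one-way latency = 47.1 ms


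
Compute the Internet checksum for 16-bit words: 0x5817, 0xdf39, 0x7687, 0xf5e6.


Sum all words (with carry folding):
+ 0x5817 = 0x5817
+ 0xdf39 = 0x3751
+ 0x7687 = 0xadd8
+ 0xf5e6 = 0xa3bf
One's complement: ~0xa3bf
Checksum = 0x5c40


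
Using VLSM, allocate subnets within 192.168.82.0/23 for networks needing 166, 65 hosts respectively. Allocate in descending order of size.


166 hosts -> /24 (254 usable): 192.168.82.0/24
65 hosts -> /25 (126 usable): 192.168.83.0/25
Allocation: 192.168.82.0/24 (166 hosts, 254 usable); 192.168.83.0/25 (65 hosts, 126 usable)


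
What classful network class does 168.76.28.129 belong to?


First octet: 168
Binary: 10101000
10xxxxxx -> Class B (128-191)
Class B, default mask 255.255.0.0 (/16)


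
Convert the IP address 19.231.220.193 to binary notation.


19 = 00010011
231 = 11100111
220 = 11011100
193 = 11000001
Binary: 00010011.11100111.11011100.11000001


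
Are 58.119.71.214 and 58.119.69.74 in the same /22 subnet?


Mask: 255.255.252.0
58.119.71.214 AND mask = 58.119.68.0
58.119.69.74 AND mask = 58.119.68.0
Yes, same subnet (58.119.68.0)


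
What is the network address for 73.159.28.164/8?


IP:   01001001.10011111.00011100.10100100
Mask: 11111111.00000000.00000000.00000000
AND operation:
Net:  01001001.00000000.00000000.00000000
Network: 73.0.0.0/8


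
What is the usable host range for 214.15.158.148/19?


Network: 214.15.128.0
Broadcast: 214.15.159.255
First usable = network + 1
Last usable = broadcast - 1
Range: 214.15.128.1 to 214.15.159.254


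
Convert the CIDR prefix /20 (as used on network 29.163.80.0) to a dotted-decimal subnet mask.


/20 means 20 network bits, 12 host bits
Binary: 11111111111111111111000000000000
Mask: 255.255.240.0


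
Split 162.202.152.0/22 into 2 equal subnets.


New prefix = 22 + 1 = 23
Each subnet has 512 addresses
  162.202.152.0/23
  162.202.154.0/23
Subnets: 162.202.152.0/23, 162.202.154.0/23


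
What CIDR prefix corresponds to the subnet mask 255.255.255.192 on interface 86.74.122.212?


Binary: 11111111.11111111.11111111.11000000
Count leading 1s
Prefix: /26


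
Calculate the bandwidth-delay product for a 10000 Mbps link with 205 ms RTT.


BDP = bandwidth * RTT
= 10000 Mbps * 205 ms
= 10000 * 1e6 * 205 / 1000 bits
= 2050000000 bits
= 256250000 bytes
= 250244.1406 KB
BDP = 2050000000 bits (256250000 bytes)


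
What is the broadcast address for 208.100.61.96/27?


Network: 208.100.61.96/27
Host bits = 5
Set all host bits to 1:
Broadcast: 208.100.61.127


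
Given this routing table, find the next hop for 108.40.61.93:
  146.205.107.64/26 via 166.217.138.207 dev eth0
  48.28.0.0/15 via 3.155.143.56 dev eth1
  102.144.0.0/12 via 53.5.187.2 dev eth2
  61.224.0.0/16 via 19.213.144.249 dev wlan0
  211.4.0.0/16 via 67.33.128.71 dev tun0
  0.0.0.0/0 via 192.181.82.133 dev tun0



Longest prefix match for 108.40.61.93:
  /26 146.205.107.64: no
  /15 48.28.0.0: no
  /12 102.144.0.0: no
  /16 61.224.0.0: no
  /16 211.4.0.0: no
  /0 0.0.0.0: MATCH
Selected: next-hop 192.181.82.133 via tun0 (matched /0)


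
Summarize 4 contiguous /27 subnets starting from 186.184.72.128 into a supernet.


Original prefix: /27
Number of subnets: 4 = 2^2
New prefix = 27 - 2 = 25
Supernet: 186.184.72.128/25


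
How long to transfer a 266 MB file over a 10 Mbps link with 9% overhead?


Effective throughput = 10 * (1 - 9/100) = 9.1 Mbps
File size in Mb = 266 * 8 = 2128 Mb
Time = 2128 / 9.1
Time = 233.8462 seconds


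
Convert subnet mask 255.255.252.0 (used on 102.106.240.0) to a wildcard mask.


Subnet mask: 255.255.252.0
Wildcard = 255.255.255.255 - subnet mask
255 - 255 = 0
255 - 255 = 0
255 - 252 = 3
255 - 0 = 255
Wildcard: 0.0.3.255


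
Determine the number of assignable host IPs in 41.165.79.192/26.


Host bits = 32 - 26 = 6
Total addresses = 2^6 = 64
Usable = total - 2 (network and broadcast)
Usable hosts: 62


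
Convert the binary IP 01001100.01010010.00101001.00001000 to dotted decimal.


01001100 = 76
01010010 = 82
00101001 = 41
00001000 = 8
IP: 76.82.41.8


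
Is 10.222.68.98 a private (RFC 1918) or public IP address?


RFC 1918 private ranges:
  10.0.0.0/8 (10.0.0.0 - 10.255.255.255)
  172.16.0.0/12 (172.16.0.0 - 172.31.255.255)
  192.168.0.0/16 (192.168.0.0 - 192.168.255.255)
Private (in 10.0.0.0/8)


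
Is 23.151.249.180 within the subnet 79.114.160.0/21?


Subnet network: 79.114.160.0
Test IP AND mask: 23.151.248.0
No, 23.151.249.180 is not in 79.114.160.0/21


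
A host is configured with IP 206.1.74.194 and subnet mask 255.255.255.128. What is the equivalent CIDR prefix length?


Binary: 11111111.11111111.11111111.10000000
Count leading 1s
Prefix: /25


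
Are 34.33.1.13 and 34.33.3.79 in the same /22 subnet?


Mask: 255.255.252.0
34.33.1.13 AND mask = 34.33.0.0
34.33.3.79 AND mask = 34.33.0.0
Yes, same subnet (34.33.0.0)


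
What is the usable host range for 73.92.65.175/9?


Network: 73.0.0.0
Broadcast: 73.127.255.255
First usable = network + 1
Last usable = broadcast - 1
Range: 73.0.0.1 to 73.127.255.254


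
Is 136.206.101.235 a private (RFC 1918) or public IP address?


RFC 1918 private ranges:
  10.0.0.0/8 (10.0.0.0 - 10.255.255.255)
  172.16.0.0/12 (172.16.0.0 - 172.31.255.255)
  192.168.0.0/16 (192.168.0.0 - 192.168.255.255)
Public (not in any RFC 1918 range)


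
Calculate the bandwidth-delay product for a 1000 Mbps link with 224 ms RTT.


BDP = bandwidth * RTT
= 1000 Mbps * 224 ms
= 1000 * 1e6 * 224 / 1000 bits
= 224000000 bits
= 28000000 bytes
= 27343.75 KB
BDP = 224000000 bits (28000000 bytes)


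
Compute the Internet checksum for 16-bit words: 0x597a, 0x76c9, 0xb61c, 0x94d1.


Sum all words (with carry folding):
+ 0x597a = 0x597a
+ 0x76c9 = 0xd043
+ 0xb61c = 0x8660
+ 0x94d1 = 0x1b32
One's complement: ~0x1b32
Checksum = 0xe4cd


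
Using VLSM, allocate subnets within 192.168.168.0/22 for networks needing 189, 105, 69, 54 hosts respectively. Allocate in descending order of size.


189 hosts -> /24 (254 usable): 192.168.168.0/24
105 hosts -> /25 (126 usable): 192.168.169.0/25
69 hosts -> /25 (126 usable): 192.168.169.128/25
54 hosts -> /26 (62 usable): 192.168.170.0/26
Allocation: 192.168.168.0/24 (189 hosts, 254 usable); 192.168.169.0/25 (105 hosts, 126 usable); 192.168.169.128/25 (69 hosts, 126 usable); 192.168.170.0/26 (54 hosts, 62 usable)


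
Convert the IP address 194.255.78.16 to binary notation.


194 = 11000010
255 = 11111111
78 = 01001110
16 = 00010000
Binary: 11000010.11111111.01001110.00010000


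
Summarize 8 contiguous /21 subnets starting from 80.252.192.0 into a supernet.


Original prefix: /21
Number of subnets: 8 = 2^3
New prefix = 21 - 3 = 18
Supernet: 80.252.192.0/18


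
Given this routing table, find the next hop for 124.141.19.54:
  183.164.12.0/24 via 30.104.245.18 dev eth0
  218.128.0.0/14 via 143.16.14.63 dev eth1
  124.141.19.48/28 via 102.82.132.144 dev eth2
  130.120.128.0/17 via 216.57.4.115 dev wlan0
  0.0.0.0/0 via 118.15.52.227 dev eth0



Longest prefix match for 124.141.19.54:
  /24 183.164.12.0: no
  /14 218.128.0.0: no
  /28 124.141.19.48: MATCH
  /17 130.120.128.0: no
  /0 0.0.0.0: MATCH
Selected: next-hop 102.82.132.144 via eth2 (matched /28)


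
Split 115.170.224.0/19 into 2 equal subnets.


New prefix = 19 + 1 = 20
Each subnet has 4096 addresses
  115.170.224.0/20
  115.170.240.0/20
Subnets: 115.170.224.0/20, 115.170.240.0/20


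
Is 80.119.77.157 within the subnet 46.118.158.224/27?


Subnet network: 46.118.158.224
Test IP AND mask: 80.119.77.128
No, 80.119.77.157 is not in 46.118.158.224/27


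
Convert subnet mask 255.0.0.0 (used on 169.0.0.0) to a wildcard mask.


Subnet mask: 255.0.0.0
Wildcard = 255.255.255.255 - subnet mask
255 - 255 = 0
255 - 0 = 255
255 - 0 = 255
255 - 0 = 255
Wildcard: 0.255.255.255


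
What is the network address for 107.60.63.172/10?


IP:   01101011.00111100.00111111.10101100
Mask: 11111111.11000000.00000000.00000000
AND operation:
Net:  01101011.00000000.00000000.00000000
Network: 107.0.0.0/10


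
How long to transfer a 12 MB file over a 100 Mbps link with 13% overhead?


Effective throughput = 100 * (1 - 13/100) = 87 Mbps
File size in Mb = 12 * 8 = 96 Mb
Time = 96 / 87
Time = 1.1034 seconds


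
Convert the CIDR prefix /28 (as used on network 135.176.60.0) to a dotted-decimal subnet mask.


/28 means 28 network bits, 4 host bits
Binary: 11111111111111111111111111110000
Mask: 255.255.255.240


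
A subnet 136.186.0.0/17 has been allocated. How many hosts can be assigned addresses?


Host bits = 32 - 17 = 15
Total addresses = 2^15 = 32768
Usable = total - 2 (network and broadcast)
Usable hosts: 32766


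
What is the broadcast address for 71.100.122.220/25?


Network: 71.100.122.128/25
Host bits = 7
Set all host bits to 1:
Broadcast: 71.100.122.255


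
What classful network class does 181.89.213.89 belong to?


First octet: 181
Binary: 10110101
10xxxxxx -> Class B (128-191)
Class B, default mask 255.255.0.0 (/16)


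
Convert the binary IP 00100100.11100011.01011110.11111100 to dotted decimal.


00100100 = 36
11100011 = 227
01011110 = 94
11111100 = 252
IP: 36.227.94.252


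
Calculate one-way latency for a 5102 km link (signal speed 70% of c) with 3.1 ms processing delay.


Speed = 0.7 * 3e5 km/s = 210000 km/s
Propagation delay = 5102 / 210000 = 0.0243 s = 24.2952 ms
Processing delay = 3.1 ms
Total one-way latency = 27.3952 ms


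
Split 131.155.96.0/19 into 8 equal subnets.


New prefix = 19 + 3 = 22
Each subnet has 1024 addresses
  131.155.96.0/22
  131.155.100.0/22
  131.155.104.0/22
  131.155.108.0/22
  131.155.112.0/22
  131.155.116.0/22
  131.155.120.0/22
  131.155.124.0/22
Subnets: 131.155.96.0/22, 131.155.100.0/22, 131.155.104.0/22, 131.155.108.0/22, 131.155.112.0/22, 131.155.116.0/22, 131.155.120.0/22, 131.155.124.0/22


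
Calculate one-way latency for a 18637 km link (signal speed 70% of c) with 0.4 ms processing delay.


Speed = 0.7 * 3e5 km/s = 210000 km/s
Propagation delay = 18637 / 210000 = 0.0887 s = 88.7476 ms
Processing delay = 0.4 ms
Total one-way latency = 89.1476 ms


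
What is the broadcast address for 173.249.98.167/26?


Network: 173.249.98.128/26
Host bits = 6
Set all host bits to 1:
Broadcast: 173.249.98.191


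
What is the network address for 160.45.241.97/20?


IP:   10100000.00101101.11110001.01100001
Mask: 11111111.11111111.11110000.00000000
AND operation:
Net:  10100000.00101101.11110000.00000000
Network: 160.45.240.0/20


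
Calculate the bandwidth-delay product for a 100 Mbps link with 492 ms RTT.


BDP = bandwidth * RTT
= 100 Mbps * 492 ms
= 100 * 1e6 * 492 / 1000 bits
= 49200000 bits
= 6150000 bytes
= 6005.8594 KB
BDP = 49200000 bits (6150000 bytes)


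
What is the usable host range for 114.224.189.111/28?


Network: 114.224.189.96
Broadcast: 114.224.189.111
First usable = network + 1
Last usable = broadcast - 1
Range: 114.224.189.97 to 114.224.189.110


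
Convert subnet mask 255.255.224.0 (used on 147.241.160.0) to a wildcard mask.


Subnet mask: 255.255.224.0
Wildcard = 255.255.255.255 - subnet mask
255 - 255 = 0
255 - 255 = 0
255 - 224 = 31
255 - 0 = 255
Wildcard: 0.0.31.255


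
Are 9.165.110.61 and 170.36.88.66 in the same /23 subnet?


Mask: 255.255.254.0
9.165.110.61 AND mask = 9.165.110.0
170.36.88.66 AND mask = 170.36.88.0
No, different subnets (9.165.110.0 vs 170.36.88.0)


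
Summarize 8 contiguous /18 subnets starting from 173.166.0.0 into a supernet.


Original prefix: /18
Number of subnets: 8 = 2^3
New prefix = 18 - 3 = 15
Supernet: 173.166.0.0/15


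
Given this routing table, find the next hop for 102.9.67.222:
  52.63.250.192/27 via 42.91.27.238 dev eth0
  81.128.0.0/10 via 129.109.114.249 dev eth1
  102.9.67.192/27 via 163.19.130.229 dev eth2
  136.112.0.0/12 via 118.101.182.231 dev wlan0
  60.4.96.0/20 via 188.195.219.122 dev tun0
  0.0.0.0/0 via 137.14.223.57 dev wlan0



Longest prefix match for 102.9.67.222:
  /27 52.63.250.192: no
  /10 81.128.0.0: no
  /27 102.9.67.192: MATCH
  /12 136.112.0.0: no
  /20 60.4.96.0: no
  /0 0.0.0.0: MATCH
Selected: next-hop 163.19.130.229 via eth2 (matched /27)


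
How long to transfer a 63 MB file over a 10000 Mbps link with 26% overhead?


Effective throughput = 10000 * (1 - 26/100) = 7400 Mbps
File size in Mb = 63 * 8 = 504 Mb
Time = 504 / 7400
Time = 0.0681 seconds


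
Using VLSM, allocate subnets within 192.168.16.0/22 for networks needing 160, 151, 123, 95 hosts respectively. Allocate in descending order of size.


160 hosts -> /24 (254 usable): 192.168.16.0/24
151 hosts -> /24 (254 usable): 192.168.17.0/24
123 hosts -> /25 (126 usable): 192.168.18.0/25
95 hosts -> /25 (126 usable): 192.168.18.128/25
Allocation: 192.168.16.0/24 (160 hosts, 254 usable); 192.168.17.0/24 (151 hosts, 254 usable); 192.168.18.0/25 (123 hosts, 126 usable); 192.168.18.128/25 (95 hosts, 126 usable)


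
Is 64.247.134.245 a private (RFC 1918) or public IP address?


RFC 1918 private ranges:
  10.0.0.0/8 (10.0.0.0 - 10.255.255.255)
  172.16.0.0/12 (172.16.0.0 - 172.31.255.255)
  192.168.0.0/16 (192.168.0.0 - 192.168.255.255)
Public (not in any RFC 1918 range)


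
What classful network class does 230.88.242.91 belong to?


First octet: 230
Binary: 11100110
1110xxxx -> Class D (224-239)
Class D (multicast), default mask N/A


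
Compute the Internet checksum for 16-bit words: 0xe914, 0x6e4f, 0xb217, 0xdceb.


Sum all words (with carry folding):
+ 0xe914 = 0xe914
+ 0x6e4f = 0x5764
+ 0xb217 = 0x097c
+ 0xdceb = 0xe667
One's complement: ~0xe667
Checksum = 0x1998


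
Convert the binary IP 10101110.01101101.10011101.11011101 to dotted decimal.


10101110 = 174
01101101 = 109
10011101 = 157
11011101 = 221
IP: 174.109.157.221


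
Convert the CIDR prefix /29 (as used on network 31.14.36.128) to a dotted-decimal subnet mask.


/29 means 29 network bits, 3 host bits
Binary: 11111111111111111111111111111000
Mask: 255.255.255.248


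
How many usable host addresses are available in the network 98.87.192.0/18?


Host bits = 32 - 18 = 14
Total addresses = 2^14 = 16384
Usable = total - 2 (network and broadcast)
Usable hosts: 16382


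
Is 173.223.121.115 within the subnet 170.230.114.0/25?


Subnet network: 170.230.114.0
Test IP AND mask: 173.223.121.0
No, 173.223.121.115 is not in 170.230.114.0/25


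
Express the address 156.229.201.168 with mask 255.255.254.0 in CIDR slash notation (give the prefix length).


Binary: 11111111.11111111.11111110.00000000
Count leading 1s
Prefix: /23


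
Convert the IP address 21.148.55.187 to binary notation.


21 = 00010101
148 = 10010100
55 = 00110111
187 = 10111011
Binary: 00010101.10010100.00110111.10111011


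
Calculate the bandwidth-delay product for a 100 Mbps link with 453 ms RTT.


BDP = bandwidth * RTT
= 100 Mbps * 453 ms
= 100 * 1e6 * 453 / 1000 bits
= 45300000 bits
= 5662500 bytes
= 5529.7852 KB
BDP = 45300000 bits (5662500 bytes)


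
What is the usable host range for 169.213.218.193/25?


Network: 169.213.218.128
Broadcast: 169.213.218.255
First usable = network + 1
Last usable = broadcast - 1
Range: 169.213.218.129 to 169.213.218.254


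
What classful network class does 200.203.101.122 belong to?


First octet: 200
Binary: 11001000
110xxxxx -> Class C (192-223)
Class C, default mask 255.255.255.0 (/24)


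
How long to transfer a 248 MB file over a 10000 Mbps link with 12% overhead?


Effective throughput = 10000 * (1 - 12/100) = 8800 Mbps
File size in Mb = 248 * 8 = 1984 Mb
Time = 1984 / 8800
Time = 0.2255 seconds


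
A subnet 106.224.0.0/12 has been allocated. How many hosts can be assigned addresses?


Host bits = 32 - 12 = 20
Total addresses = 2^20 = 1048576
Usable = total - 2 (network and broadcast)
Usable hosts: 1048574


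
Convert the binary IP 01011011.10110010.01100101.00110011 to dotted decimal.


01011011 = 91
10110010 = 178
01100101 = 101
00110011 = 51
IP: 91.178.101.51


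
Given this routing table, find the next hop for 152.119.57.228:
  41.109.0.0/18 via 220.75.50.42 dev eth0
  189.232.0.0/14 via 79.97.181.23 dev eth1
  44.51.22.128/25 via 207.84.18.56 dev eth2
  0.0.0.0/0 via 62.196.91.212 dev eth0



Longest prefix match for 152.119.57.228:
  /18 41.109.0.0: no
  /14 189.232.0.0: no
  /25 44.51.22.128: no
  /0 0.0.0.0: MATCH
Selected: next-hop 62.196.91.212 via eth0 (matched /0)


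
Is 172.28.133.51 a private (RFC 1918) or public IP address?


RFC 1918 private ranges:
  10.0.0.0/8 (10.0.0.0 - 10.255.255.255)
  172.16.0.0/12 (172.16.0.0 - 172.31.255.255)
  192.168.0.0/16 (192.168.0.0 - 192.168.255.255)
Private (in 172.16.0.0/12)


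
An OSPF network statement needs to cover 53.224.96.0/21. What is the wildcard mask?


Subnet mask: 255.255.248.0
Wildcard = 255.255.255.255 - subnet mask
255 - 255 = 0
255 - 255 = 0
255 - 248 = 7
255 - 0 = 255
Wildcard: 0.0.7.255


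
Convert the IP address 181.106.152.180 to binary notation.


181 = 10110101
106 = 01101010
152 = 10011000
180 = 10110100
Binary: 10110101.01101010.10011000.10110100


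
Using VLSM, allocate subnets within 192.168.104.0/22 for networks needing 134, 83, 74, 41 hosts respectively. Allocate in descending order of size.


134 hosts -> /24 (254 usable): 192.168.104.0/24
83 hosts -> /25 (126 usable): 192.168.105.0/25
74 hosts -> /25 (126 usable): 192.168.105.128/25
41 hosts -> /26 (62 usable): 192.168.106.0/26
Allocation: 192.168.104.0/24 (134 hosts, 254 usable); 192.168.105.0/25 (83 hosts, 126 usable); 192.168.105.128/25 (74 hosts, 126 usable); 192.168.106.0/26 (41 hosts, 62 usable)


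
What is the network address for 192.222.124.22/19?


IP:   11000000.11011110.01111100.00010110
Mask: 11111111.11111111.11100000.00000000
AND operation:
Net:  11000000.11011110.01100000.00000000
Network: 192.222.96.0/19


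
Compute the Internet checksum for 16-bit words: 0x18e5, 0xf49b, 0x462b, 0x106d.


Sum all words (with carry folding):
+ 0x18e5 = 0x18e5
+ 0xf49b = 0x0d81
+ 0x462b = 0x53ac
+ 0x106d = 0x6419
One's complement: ~0x6419
Checksum = 0x9be6


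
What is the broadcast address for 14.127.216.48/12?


Network: 14.112.0.0/12
Host bits = 20
Set all host bits to 1:
Broadcast: 14.127.255.255


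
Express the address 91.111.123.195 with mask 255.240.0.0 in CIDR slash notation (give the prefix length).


Binary: 11111111.11110000.00000000.00000000
Count leading 1s
Prefix: /12


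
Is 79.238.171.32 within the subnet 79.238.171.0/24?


Subnet network: 79.238.171.0
Test IP AND mask: 79.238.171.0
Yes, 79.238.171.32 is in 79.238.171.0/24


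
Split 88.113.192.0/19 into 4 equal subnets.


New prefix = 19 + 2 = 21
Each subnet has 2048 addresses
  88.113.192.0/21
  88.113.200.0/21
  88.113.208.0/21
  88.113.216.0/21
Subnets: 88.113.192.0/21, 88.113.200.0/21, 88.113.208.0/21, 88.113.216.0/21


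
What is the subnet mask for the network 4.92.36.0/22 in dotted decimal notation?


/22 means 22 network bits, 10 host bits
Binary: 11111111111111111111110000000000
Mask: 255.255.252.0


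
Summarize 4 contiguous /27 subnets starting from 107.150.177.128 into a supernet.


Original prefix: /27
Number of subnets: 4 = 2^2
New prefix = 27 - 2 = 25
Supernet: 107.150.177.128/25


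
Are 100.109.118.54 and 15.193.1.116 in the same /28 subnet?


Mask: 255.255.255.240
100.109.118.54 AND mask = 100.109.118.48
15.193.1.116 AND mask = 15.193.1.112
No, different subnets (100.109.118.48 vs 15.193.1.112)


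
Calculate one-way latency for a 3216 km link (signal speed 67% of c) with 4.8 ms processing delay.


Speed = 0.67 * 3e5 km/s = 201000 km/s
Propagation delay = 3216 / 201000 = 0.016 s = 16 ms
Processing delay = 4.8 ms
Total one-way latency = 20.8 ms


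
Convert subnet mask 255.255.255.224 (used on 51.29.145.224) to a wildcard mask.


Subnet mask: 255.255.255.224
Wildcard = 255.255.255.255 - subnet mask
255 - 255 = 0
255 - 255 = 0
255 - 255 = 0
255 - 224 = 31
Wildcard: 0.0.0.31


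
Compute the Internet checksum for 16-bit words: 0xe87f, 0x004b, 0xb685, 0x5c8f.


Sum all words (with carry folding):
+ 0xe87f = 0xe87f
+ 0x004b = 0xe8ca
+ 0xb685 = 0x9f50
+ 0x5c8f = 0xfbdf
One's complement: ~0xfbdf
Checksum = 0x0420


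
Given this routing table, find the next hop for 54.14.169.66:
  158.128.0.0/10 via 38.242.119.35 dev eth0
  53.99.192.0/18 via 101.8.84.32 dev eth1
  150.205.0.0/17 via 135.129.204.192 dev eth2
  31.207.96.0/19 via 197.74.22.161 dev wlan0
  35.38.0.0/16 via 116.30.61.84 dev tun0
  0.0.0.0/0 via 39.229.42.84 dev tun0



Longest prefix match for 54.14.169.66:
  /10 158.128.0.0: no
  /18 53.99.192.0: no
  /17 150.205.0.0: no
  /19 31.207.96.0: no
  /16 35.38.0.0: no
  /0 0.0.0.0: MATCH
Selected: next-hop 39.229.42.84 via tun0 (matched /0)


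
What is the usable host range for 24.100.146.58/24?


Network: 24.100.146.0
Broadcast: 24.100.146.255
First usable = network + 1
Last usable = broadcast - 1
Range: 24.100.146.1 to 24.100.146.254


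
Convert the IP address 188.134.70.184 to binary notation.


188 = 10111100
134 = 10000110
70 = 01000110
184 = 10111000
Binary: 10111100.10000110.01000110.10111000


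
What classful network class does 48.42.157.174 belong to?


First octet: 48
Binary: 00110000
0xxxxxxx -> Class A (1-126)
Class A, default mask 255.0.0.0 (/8)


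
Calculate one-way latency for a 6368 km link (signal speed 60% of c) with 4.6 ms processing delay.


Speed = 0.6 * 3e5 km/s = 180000 km/s
Propagation delay = 6368 / 180000 = 0.0354 s = 35.3778 ms
Processing delay = 4.6 ms
Total one-way latency = 39.9778 ms


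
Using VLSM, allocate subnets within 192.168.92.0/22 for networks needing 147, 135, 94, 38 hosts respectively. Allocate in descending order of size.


147 hosts -> /24 (254 usable): 192.168.92.0/24
135 hosts -> /24 (254 usable): 192.168.93.0/24
94 hosts -> /25 (126 usable): 192.168.94.0/25
38 hosts -> /26 (62 usable): 192.168.94.128/26
Allocation: 192.168.92.0/24 (147 hosts, 254 usable); 192.168.93.0/24 (135 hosts, 254 usable); 192.168.94.0/25 (94 hosts, 126 usable); 192.168.94.128/26 (38 hosts, 62 usable)


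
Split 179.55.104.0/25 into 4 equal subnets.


New prefix = 25 + 2 = 27
Each subnet has 32 addresses
  179.55.104.0/27
  179.55.104.32/27
  179.55.104.64/27
  179.55.104.96/27
Subnets: 179.55.104.0/27, 179.55.104.32/27, 179.55.104.64/27, 179.55.104.96/27


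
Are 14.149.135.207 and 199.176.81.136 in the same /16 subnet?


Mask: 255.255.0.0
14.149.135.207 AND mask = 14.149.0.0
199.176.81.136 AND mask = 199.176.0.0
No, different subnets (14.149.0.0 vs 199.176.0.0)


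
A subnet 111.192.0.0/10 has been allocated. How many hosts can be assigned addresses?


Host bits = 32 - 10 = 22
Total addresses = 2^22 = 4194304
Usable = total - 2 (network and broadcast)
Usable hosts: 4194302


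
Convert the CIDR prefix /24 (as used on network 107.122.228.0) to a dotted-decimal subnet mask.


/24 means 24 network bits, 8 host bits
Binary: 11111111111111111111111100000000
Mask: 255.255.255.0


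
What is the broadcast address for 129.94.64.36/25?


Network: 129.94.64.0/25
Host bits = 7
Set all host bits to 1:
Broadcast: 129.94.64.127


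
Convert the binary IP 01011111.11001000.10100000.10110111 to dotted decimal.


01011111 = 95
11001000 = 200
10100000 = 160
10110111 = 183
IP: 95.200.160.183


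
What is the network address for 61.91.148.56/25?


IP:   00111101.01011011.10010100.00111000
Mask: 11111111.11111111.11111111.10000000
AND operation:
Net:  00111101.01011011.10010100.00000000
Network: 61.91.148.0/25


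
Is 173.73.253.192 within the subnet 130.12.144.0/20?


Subnet network: 130.12.144.0
Test IP AND mask: 173.73.240.0
No, 173.73.253.192 is not in 130.12.144.0/20


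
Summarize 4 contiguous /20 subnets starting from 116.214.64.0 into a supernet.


Original prefix: /20
Number of subnets: 4 = 2^2
New prefix = 20 - 2 = 18
Supernet: 116.214.64.0/18


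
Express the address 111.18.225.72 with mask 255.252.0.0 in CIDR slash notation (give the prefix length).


Binary: 11111111.11111100.00000000.00000000
Count leading 1s
Prefix: /14


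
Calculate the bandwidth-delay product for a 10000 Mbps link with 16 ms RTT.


BDP = bandwidth * RTT
= 10000 Mbps * 16 ms
= 10000 * 1e6 * 16 / 1000 bits
= 160000000 bits
= 20000000 bytes
= 19531.25 KB
BDP = 160000000 bits (20000000 bytes)


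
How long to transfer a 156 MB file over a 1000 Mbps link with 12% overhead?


Effective throughput = 1000 * (1 - 12/100) = 880 Mbps
File size in Mb = 156 * 8 = 1248 Mb
Time = 1248 / 880
Time = 1.4182 seconds


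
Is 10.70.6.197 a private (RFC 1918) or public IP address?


RFC 1918 private ranges:
  10.0.0.0/8 (10.0.0.0 - 10.255.255.255)
  172.16.0.0/12 (172.16.0.0 - 172.31.255.255)
  192.168.0.0/16 (192.168.0.0 - 192.168.255.255)
Private (in 10.0.0.0/8)


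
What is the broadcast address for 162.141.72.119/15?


Network: 162.140.0.0/15
Host bits = 17
Set all host bits to 1:
Broadcast: 162.141.255.255


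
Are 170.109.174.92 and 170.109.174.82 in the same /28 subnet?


Mask: 255.255.255.240
170.109.174.92 AND mask = 170.109.174.80
170.109.174.82 AND mask = 170.109.174.80
Yes, same subnet (170.109.174.80)


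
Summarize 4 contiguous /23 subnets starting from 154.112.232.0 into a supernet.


Original prefix: /23
Number of subnets: 4 = 2^2
New prefix = 23 - 2 = 21
Supernet: 154.112.232.0/21


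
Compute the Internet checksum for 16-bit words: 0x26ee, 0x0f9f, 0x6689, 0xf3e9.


Sum all words (with carry folding):
+ 0x26ee = 0x26ee
+ 0x0f9f = 0x368d
+ 0x6689 = 0x9d16
+ 0xf3e9 = 0x9100
One's complement: ~0x9100
Checksum = 0x6eff


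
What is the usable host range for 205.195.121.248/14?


Network: 205.192.0.0
Broadcast: 205.195.255.255
First usable = network + 1
Last usable = broadcast - 1
Range: 205.192.0.1 to 205.195.255.254


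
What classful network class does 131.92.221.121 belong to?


First octet: 131
Binary: 10000011
10xxxxxx -> Class B (128-191)
Class B, default mask 255.255.0.0 (/16)


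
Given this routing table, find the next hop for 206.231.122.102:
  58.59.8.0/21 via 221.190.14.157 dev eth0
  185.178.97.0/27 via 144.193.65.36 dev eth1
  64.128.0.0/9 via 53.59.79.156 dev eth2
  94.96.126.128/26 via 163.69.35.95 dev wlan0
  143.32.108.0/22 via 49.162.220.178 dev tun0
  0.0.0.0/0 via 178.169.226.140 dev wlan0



Longest prefix match for 206.231.122.102:
  /21 58.59.8.0: no
  /27 185.178.97.0: no
  /9 64.128.0.0: no
  /26 94.96.126.128: no
  /22 143.32.108.0: no
  /0 0.0.0.0: MATCH
Selected: next-hop 178.169.226.140 via wlan0 (matched /0)


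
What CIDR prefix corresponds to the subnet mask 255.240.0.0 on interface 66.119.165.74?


Binary: 11111111.11110000.00000000.00000000
Count leading 1s
Prefix: /12


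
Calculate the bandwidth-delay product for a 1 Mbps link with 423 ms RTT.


BDP = bandwidth * RTT
= 1 Mbps * 423 ms
= 1 * 1e6 * 423 / 1000 bits
= 423000 bits
= 52875 bytes
= 51.6357 KB
BDP = 423000 bits (52875 bytes)


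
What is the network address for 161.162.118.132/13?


IP:   10100001.10100010.01110110.10000100
Mask: 11111111.11111000.00000000.00000000
AND operation:
Net:  10100001.10100000.00000000.00000000
Network: 161.160.0.0/13


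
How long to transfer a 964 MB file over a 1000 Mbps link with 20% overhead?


Effective throughput = 1000 * (1 - 20/100) = 800 Mbps
File size in Mb = 964 * 8 = 7712 Mb
Time = 7712 / 800
Time = 9.64 seconds


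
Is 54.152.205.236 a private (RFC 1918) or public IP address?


RFC 1918 private ranges:
  10.0.0.0/8 (10.0.0.0 - 10.255.255.255)
  172.16.0.0/12 (172.16.0.0 - 172.31.255.255)
  192.168.0.0/16 (192.168.0.0 - 192.168.255.255)
Public (not in any RFC 1918 range)


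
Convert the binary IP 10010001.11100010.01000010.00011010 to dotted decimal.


10010001 = 145
11100010 = 226
01000010 = 66
00011010 = 26
IP: 145.226.66.26


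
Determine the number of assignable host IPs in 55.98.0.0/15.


Host bits = 32 - 15 = 17
Total addresses = 2^17 = 131072
Usable = total - 2 (network and broadcast)
Usable hosts: 131070


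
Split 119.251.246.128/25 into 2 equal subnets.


New prefix = 25 + 1 = 26
Each subnet has 64 addresses
  119.251.246.128/26
  119.251.246.192/26
Subnets: 119.251.246.128/26, 119.251.246.192/26


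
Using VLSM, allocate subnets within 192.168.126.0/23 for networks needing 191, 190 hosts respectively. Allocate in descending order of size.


191 hosts -> /24 (254 usable): 192.168.126.0/24
190 hosts -> /24 (254 usable): 192.168.127.0/24
Allocation: 192.168.126.0/24 (191 hosts, 254 usable); 192.168.127.0/24 (190 hosts, 254 usable)


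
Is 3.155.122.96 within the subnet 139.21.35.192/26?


Subnet network: 139.21.35.192
Test IP AND mask: 3.155.122.64
No, 3.155.122.96 is not in 139.21.35.192/26


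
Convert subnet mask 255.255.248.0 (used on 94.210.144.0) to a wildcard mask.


Subnet mask: 255.255.248.0
Wildcard = 255.255.255.255 - subnet mask
255 - 255 = 0
255 - 255 = 0
255 - 248 = 7
255 - 0 = 255
Wildcard: 0.0.7.255


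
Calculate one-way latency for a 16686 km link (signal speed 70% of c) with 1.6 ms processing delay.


Speed = 0.7 * 3e5 km/s = 210000 km/s
Propagation delay = 16686 / 210000 = 0.0795 s = 79.4571 ms
Processing delay = 1.6 ms
Total one-way latency = 81.0571 ms


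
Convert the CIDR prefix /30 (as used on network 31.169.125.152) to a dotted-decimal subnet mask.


/30 means 30 network bits, 2 host bits
Binary: 11111111111111111111111111111100
Mask: 255.255.255.252


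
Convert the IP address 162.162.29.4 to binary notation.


162 = 10100010
162 = 10100010
29 = 00011101
4 = 00000100
Binary: 10100010.10100010.00011101.00000100


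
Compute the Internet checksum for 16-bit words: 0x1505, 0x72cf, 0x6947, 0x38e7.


Sum all words (with carry folding):
+ 0x1505 = 0x1505
+ 0x72cf = 0x87d4
+ 0x6947 = 0xf11b
+ 0x38e7 = 0x2a03
One's complement: ~0x2a03
Checksum = 0xd5fc


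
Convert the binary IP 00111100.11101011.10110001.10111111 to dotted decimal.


00111100 = 60
11101011 = 235
10110001 = 177
10111111 = 191
IP: 60.235.177.191


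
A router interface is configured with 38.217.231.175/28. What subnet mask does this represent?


/28 means 28 network bits, 4 host bits
Binary: 11111111111111111111111111110000
Mask: 255.255.255.240


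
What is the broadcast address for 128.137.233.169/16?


Network: 128.137.0.0/16
Host bits = 16
Set all host bits to 1:
Broadcast: 128.137.255.255


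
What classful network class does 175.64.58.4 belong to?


First octet: 175
Binary: 10101111
10xxxxxx -> Class B (128-191)
Class B, default mask 255.255.0.0 (/16)


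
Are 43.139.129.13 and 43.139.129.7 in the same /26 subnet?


Mask: 255.255.255.192
43.139.129.13 AND mask = 43.139.129.0
43.139.129.7 AND mask = 43.139.129.0
Yes, same subnet (43.139.129.0)


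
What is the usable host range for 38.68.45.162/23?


Network: 38.68.44.0
Broadcast: 38.68.45.255
First usable = network + 1
Last usable = broadcast - 1
Range: 38.68.44.1 to 38.68.45.254


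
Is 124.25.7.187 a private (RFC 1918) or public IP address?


RFC 1918 private ranges:
  10.0.0.0/8 (10.0.0.0 - 10.255.255.255)
  172.16.0.0/12 (172.16.0.0 - 172.31.255.255)
  192.168.0.0/16 (192.168.0.0 - 192.168.255.255)
Public (not in any RFC 1918 range)
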